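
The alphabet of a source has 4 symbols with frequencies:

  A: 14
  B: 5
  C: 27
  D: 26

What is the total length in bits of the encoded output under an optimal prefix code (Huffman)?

Build the Huffman tree bottom-up:
B(5) + A(14) → 19
19 + D(26) → 45
C(27) + 45 → 72
The encoded length is the sum of every internal node's weight: 19 + 45 + 72 = 136 bits.

136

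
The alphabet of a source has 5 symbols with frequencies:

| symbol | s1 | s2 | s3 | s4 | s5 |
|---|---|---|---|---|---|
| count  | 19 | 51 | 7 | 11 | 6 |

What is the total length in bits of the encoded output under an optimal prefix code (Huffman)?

Build the Huffman tree bottom-up:
merge s5(6) and s3(7): 13
merge s4(11) and 13: 24
merge s1(19) and 24: 43
merge 43 and s2(51): 94
Total encoded bits = sum of merged weights = 13 + 24 + 43 + 94 = 174.

174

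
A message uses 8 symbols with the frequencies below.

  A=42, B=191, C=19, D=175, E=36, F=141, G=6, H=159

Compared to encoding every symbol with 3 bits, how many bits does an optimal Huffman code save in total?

336

Fixed-length: 3 bits × 769 symbols = 2307 bits.
Huffman merges:
G(6) + C(19) → 25
25 + E(36) → 61
A(42) + 61 → 103
103 + F(141) → 244
H(159) + D(175) → 334
B(191) + 244 → 435
334 + 435 → 769
Huffman total = 25 + 61 + 103 + 244 + 334 + 435 + 769 = 1971 bits.
Saving = 2307 − 1971 = 336 bits.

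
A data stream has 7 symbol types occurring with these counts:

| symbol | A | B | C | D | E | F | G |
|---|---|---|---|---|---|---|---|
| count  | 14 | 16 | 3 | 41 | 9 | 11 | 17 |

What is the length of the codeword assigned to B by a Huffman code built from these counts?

3

Repeatedly merge the two smallest:
combine C(3), E(9) → 12
combine F(11), 12 → 23
combine A(14), B(16) → 30
combine G(17), 23 → 40
combine 30, 40 → 70
combine D(41), 70 → 111
B sits 3 levels below the root, so its codeword is 3 bits.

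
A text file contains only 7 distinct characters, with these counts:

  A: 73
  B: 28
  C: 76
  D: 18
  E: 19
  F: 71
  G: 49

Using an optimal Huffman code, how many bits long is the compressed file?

Build the Huffman tree bottom-up:
merge D(18) and E(19): 37
merge B(28) and 37: 65
merge G(49) and 65: 114
merge F(71) and A(73): 144
merge C(76) and 114: 190
merge 144 and 190: 334
The encoded length is the sum of every internal node's weight: 37 + 65 + 114 + 144 + 190 + 334 = 884 bits.

884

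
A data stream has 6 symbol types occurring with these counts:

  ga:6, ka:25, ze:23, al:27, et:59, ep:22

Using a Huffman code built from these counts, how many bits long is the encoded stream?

396

Build the Huffman tree bottom-up:
combine ga(6), ep(22) → 28
combine ze(23), ka(25) → 48
combine al(27), 28 → 55
combine 48, 55 → 103
combine et(59), 103 → 162
Each symbol's bit-cost is frequency × depth; summing gives 396 bits (equivalently 28 + 48 + 55 + 103 + 162).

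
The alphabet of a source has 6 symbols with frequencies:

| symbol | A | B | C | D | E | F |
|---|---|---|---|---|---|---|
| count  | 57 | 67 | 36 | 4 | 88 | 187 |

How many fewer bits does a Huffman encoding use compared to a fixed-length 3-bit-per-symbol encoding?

334

Fixed-length: 3 bits × 439 symbols = 1317 bits.
Huffman merges:
combine D(4), C(36) → 40
combine 40, A(57) → 97
combine B(67), E(88) → 155
combine 97, 155 → 252
combine F(187), 252 → 439
Huffman total = 40 + 97 + 155 + 252 + 439 = 983 bits.
Saving = 1317 − 983 = 334 bits.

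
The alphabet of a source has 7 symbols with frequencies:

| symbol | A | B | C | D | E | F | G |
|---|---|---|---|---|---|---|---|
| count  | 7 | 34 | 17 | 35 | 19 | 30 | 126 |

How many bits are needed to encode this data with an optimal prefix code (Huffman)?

Greedily combine the two least-frequent nodes:
merge A(7) and C(17): 24
merge E(19) and 24: 43
merge F(30) and B(34): 64
merge D(35) and 43: 78
merge 64 and 78: 142
merge G(126) and 142: 268
Each symbol's bit-cost is frequency × depth; summing gives 619 bits (equivalently 24 + 43 + 64 + 78 + 142 + 268).

619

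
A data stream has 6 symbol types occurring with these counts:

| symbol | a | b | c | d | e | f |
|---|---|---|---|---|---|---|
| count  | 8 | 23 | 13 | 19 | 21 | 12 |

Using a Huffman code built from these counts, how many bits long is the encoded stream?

244

Merge the two smallest weights repeatedly:
combine a(8), f(12) → 20
combine c(13), d(19) → 32
combine 20, e(21) → 41
combine b(23), 32 → 55
combine 41, 55 → 96
The encoded length is the sum of every internal node's weight: 20 + 32 + 41 + 55 + 96 = 244 bits.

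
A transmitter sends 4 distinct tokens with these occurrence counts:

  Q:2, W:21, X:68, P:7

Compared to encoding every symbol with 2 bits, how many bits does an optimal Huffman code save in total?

Fixed-length: 2 bits × 98 symbols = 196 bits.
Huffman merges:
Q(2) + P(7) → 9
9 + W(21) → 30
30 + X(68) → 98
Huffman total = 9 + 30 + 98 = 137 bits.
Saving = 196 − 137 = 59 bits.

59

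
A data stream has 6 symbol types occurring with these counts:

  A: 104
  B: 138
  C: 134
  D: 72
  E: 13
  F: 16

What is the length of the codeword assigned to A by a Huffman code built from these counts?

Repeatedly merge the two smallest:
merge E(13) and F(16): 29
merge 29 and D(72): 101
merge 101 and A(104): 205
merge C(134) and B(138): 272
merge 205 and 272: 477
The subtree containing A is merged 2 times, so code length = 2.

2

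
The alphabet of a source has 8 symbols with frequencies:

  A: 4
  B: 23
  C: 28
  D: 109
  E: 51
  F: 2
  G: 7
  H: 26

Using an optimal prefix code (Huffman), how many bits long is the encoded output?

587

Greedily combine the two least-frequent nodes:
merge F(2) and A(4): 6
merge 6 and G(7): 13
merge 13 and B(23): 36
merge H(26) and C(28): 54
merge 36 and E(51): 87
merge 54 and 87: 141
merge D(109) and 141: 250
Each symbol's bit-cost is frequency × depth; summing gives 587 bits (equivalently 6 + 13 + 36 + 54 + 87 + 141 + 250).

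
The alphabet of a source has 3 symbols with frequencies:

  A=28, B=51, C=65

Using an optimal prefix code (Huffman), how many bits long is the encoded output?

223

Greedily combine the two least-frequent nodes:
A(28) + B(51) → 79
C(65) + 79 → 144
The encoded length is the sum of every internal node's weight: 79 + 144 = 223 bits.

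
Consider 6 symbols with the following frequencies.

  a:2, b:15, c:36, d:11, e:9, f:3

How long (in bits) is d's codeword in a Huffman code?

Huffman merges, smallest pair first:
a(2) + f(3) → 5
5 + e(9) → 14
d(11) + 14 → 25
b(15) + 25 → 40
c(36) + 40 → 76
The subtree containing d is merged 3 times, so code length = 3.

3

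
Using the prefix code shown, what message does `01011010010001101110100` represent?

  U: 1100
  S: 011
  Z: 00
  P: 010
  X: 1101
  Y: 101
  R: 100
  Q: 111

PXZRSSYZ

Read left to right; each codeword is recognised as soon as it completes (prefix code):
  010→P | 1101→X | 00→Z | 100→R | 011→S | 011→S | 101→Y | 00→Z
Decoded message: PXZRSSYZ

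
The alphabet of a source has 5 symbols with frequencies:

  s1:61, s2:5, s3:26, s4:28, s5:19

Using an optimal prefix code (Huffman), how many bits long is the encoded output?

Merge the two smallest weights repeatedly:
merge s2(5) and s5(19): 24
merge 24 and s3(26): 50
merge s4(28) and 50: 78
merge s1(61) and 78: 139
Total encoded bits = sum of merged weights = 24 + 50 + 78 + 139 = 291.

291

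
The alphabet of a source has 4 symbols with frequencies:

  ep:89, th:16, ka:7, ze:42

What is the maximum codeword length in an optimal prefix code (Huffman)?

Merge the two lowest-weight nodes at each step:
ka(7) + th(16) → 23
23 + ze(42) → 65
65 + ep(89) → 154
The first pair merged (ka, th) ends up deepest, at depth 3.

3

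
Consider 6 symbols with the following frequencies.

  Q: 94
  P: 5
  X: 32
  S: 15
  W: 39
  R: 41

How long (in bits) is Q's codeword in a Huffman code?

1

Build the tree from the bottom:
combine P(5), S(15) → 20
combine 20, X(32) → 52
combine W(39), R(41) → 80
combine 52, 80 → 132
combine Q(94), 132 → 226
Q is merged only at the final step, so code length = 1.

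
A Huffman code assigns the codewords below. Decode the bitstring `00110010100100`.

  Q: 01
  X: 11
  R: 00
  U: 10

Read left to right; each codeword is recognised as soon as it completes (prefix code):
  00→R | 11→X | 00→R | 10→U | 10→U | 01→Q | 00→R
Decoded message: RXRUUQR

RXRUUQR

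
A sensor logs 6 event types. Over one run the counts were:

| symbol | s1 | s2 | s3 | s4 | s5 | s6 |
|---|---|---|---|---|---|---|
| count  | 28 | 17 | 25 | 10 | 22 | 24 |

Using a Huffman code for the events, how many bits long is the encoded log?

Merge the two smallest weights repeatedly:
combine s4(10), s2(17) → 27
combine s5(22), s6(24) → 46
combine s3(25), 27 → 52
combine s1(28), 46 → 74
combine 52, 74 → 126
Each symbol's bit-cost is frequency × depth; summing gives 325 bits (equivalently 27 + 46 + 52 + 74 + 126).

325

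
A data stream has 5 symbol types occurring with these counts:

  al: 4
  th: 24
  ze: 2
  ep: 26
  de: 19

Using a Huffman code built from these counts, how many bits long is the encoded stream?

Build the Huffman tree bottom-up:
combine ze(2), al(4) → 6
combine 6, de(19) → 25
combine th(24), 25 → 49
combine ep(26), 49 → 75
Total encoded bits = sum of merged weights = 6 + 25 + 49 + 75 = 155.

155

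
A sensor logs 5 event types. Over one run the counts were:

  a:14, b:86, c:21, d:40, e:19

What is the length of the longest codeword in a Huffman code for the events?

4

Merge the two lowest-weight nodes at each step:
combine a(14), e(19) → 33
combine c(21), 33 → 54
combine d(40), 54 → 94
combine b(86), 94 → 180
Maximum depth reached is 4.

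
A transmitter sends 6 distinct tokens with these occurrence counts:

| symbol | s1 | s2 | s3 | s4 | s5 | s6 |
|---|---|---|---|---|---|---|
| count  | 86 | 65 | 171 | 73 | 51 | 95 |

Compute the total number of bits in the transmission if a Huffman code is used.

1357

Merge the two smallest weights repeatedly:
combine s5(51), s2(65) → 116
combine s4(73), s1(86) → 159
combine s6(95), 116 → 211
combine 159, s3(171) → 330
combine 211, 330 → 541
Each symbol's bit-cost is frequency × depth; summing gives 1357 bits (equivalently 116 + 159 + 211 + 330 + 541).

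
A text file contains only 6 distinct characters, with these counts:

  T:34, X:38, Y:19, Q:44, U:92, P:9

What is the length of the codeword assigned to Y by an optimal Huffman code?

4

Repeatedly merge the two smallest:
merge P(9) and Y(19): 28
merge 28 and T(34): 62
merge X(38) and Q(44): 82
merge 62 and 82: 144
merge U(92) and 144: 236
Y's leaf is at depth 4, giving a 4-bit codeword.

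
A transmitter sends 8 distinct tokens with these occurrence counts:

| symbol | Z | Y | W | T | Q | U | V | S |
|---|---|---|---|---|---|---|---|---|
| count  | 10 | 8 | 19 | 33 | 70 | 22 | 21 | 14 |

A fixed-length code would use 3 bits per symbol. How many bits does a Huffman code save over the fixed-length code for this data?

53

Fixed-length: 3 bits × 197 symbols = 591 bits.
Huffman merges:
Y(8) + Z(10) → 18
S(14) + 18 → 32
W(19) + V(21) → 40
U(22) + 32 → 54
T(33) + 40 → 73
54 + Q(70) → 124
73 + 124 → 197
Huffman total = 18 + 32 + 40 + 54 + 73 + 124 + 197 = 538 bits.
Saving = 591 − 538 = 53 bits.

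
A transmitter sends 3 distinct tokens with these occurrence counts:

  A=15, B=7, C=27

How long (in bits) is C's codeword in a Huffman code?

Build the tree from the bottom:
B(7) + A(15) → 22
22 + C(27) → 49
C sits one level below the root: a 1-bit codeword.

1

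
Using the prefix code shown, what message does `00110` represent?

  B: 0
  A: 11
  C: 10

Read left to right; each codeword is recognised as soon as it completes (prefix code):
  0→B | 0→B | 11→A | 0→B
Decoded message: BBAB

BBAB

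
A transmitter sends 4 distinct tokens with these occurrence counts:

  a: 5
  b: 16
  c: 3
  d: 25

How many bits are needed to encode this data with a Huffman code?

81

Greedily combine the two least-frequent nodes:
combine c(3), a(5) → 8
combine 8, b(16) → 24
combine 24, d(25) → 49
Total encoded bits = sum of merged weights = 8 + 24 + 49 = 81.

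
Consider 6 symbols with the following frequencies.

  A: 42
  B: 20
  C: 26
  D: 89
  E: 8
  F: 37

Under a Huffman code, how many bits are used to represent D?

Build the tree from the bottom:
E(8) + B(20) → 28
C(26) + 28 → 54
F(37) + A(42) → 79
54 + 79 → 133
D(89) + 133 → 222
D is a child of the root — depth 1, so its codeword is a single bit.

1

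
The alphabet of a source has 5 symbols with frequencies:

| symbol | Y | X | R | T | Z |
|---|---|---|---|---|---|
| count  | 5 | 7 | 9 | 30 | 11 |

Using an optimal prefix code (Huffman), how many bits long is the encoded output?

Build the Huffman tree bottom-up:
combine Y(5), X(7) → 12
combine R(9), Z(11) → 20
combine 12, 20 → 32
combine T(30), 32 → 62
Total encoded bits = sum of merged weights = 12 + 20 + 32 + 62 = 126.

126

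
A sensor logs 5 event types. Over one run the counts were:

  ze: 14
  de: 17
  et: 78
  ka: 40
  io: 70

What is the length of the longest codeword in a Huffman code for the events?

4

Merge the two lowest-weight nodes at each step:
ze(14) + de(17) → 31
31 + ka(40) → 71
io(70) + 71 → 141
et(78) + 141 → 219
Maximum depth reached is 4.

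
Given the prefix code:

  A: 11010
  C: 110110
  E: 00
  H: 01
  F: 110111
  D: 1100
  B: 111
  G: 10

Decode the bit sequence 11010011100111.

AHDB

Read left to right; each codeword is recognised as soon as it completes (prefix code):
  11010→A | 01→H | 1100→D | 111→B
Decoded message: AHDB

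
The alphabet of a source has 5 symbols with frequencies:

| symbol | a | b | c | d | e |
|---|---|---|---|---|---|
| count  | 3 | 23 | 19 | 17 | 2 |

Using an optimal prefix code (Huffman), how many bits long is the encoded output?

Build the Huffman tree bottom-up:
merge e(2) and a(3): 5
merge 5 and d(17): 22
merge c(19) and 22: 41
merge b(23) and 41: 64
The encoded length is the sum of every internal node's weight: 5 + 22 + 41 + 64 = 132 bits.

132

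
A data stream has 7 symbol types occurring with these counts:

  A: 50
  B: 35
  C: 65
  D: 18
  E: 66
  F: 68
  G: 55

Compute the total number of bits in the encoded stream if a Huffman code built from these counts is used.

990

Merge the two smallest weights repeatedly:
D(18) + B(35) → 53
A(50) + 53 → 103
G(55) + C(65) → 120
E(66) + F(68) → 134
103 + 120 → 223
134 + 223 → 357
Total encoded bits = sum of merged weights = 53 + 103 + 120 + 134 + 223 + 357 = 990.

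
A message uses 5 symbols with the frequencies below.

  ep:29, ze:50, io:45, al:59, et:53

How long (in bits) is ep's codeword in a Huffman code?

3

Huffman merges, smallest pair first:
merge ep(29) and io(45): 74
merge ze(50) and et(53): 103
merge al(59) and 74: 133
merge 103 and 133: 236
ep sits 3 levels below the root, so its codeword is 3 bits.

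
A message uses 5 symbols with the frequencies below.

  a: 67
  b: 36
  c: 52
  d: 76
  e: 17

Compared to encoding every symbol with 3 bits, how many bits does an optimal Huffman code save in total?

195

Fixed-length: 3 bits × 248 symbols = 744 bits.
Huffman merges:
merge e(17) and b(36): 53
merge c(52) and 53: 105
merge a(67) and d(76): 143
merge 105 and 143: 248
Huffman total = 53 + 105 + 143 + 248 = 549 bits.
Saving = 744 − 549 = 195 bits.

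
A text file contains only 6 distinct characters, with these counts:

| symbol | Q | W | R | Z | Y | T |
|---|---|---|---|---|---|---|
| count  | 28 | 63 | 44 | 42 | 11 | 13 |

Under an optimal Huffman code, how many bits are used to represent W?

2

Repeatedly merge the two smallest:
Y(11) + T(13) → 24
24 + Q(28) → 52
Z(42) + R(44) → 86
52 + W(63) → 115
86 + 115 → 201
W's leaf is at depth 2, giving a 2-bit codeword.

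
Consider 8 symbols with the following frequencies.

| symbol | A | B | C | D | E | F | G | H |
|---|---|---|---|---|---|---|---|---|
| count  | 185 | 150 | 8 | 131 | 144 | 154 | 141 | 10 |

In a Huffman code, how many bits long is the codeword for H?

5

Huffman merges, smallest pair first:
merge C(8) and H(10): 18
merge 18 and D(131): 149
merge G(141) and E(144): 285
merge 149 and B(150): 299
merge F(154) and A(185): 339
merge 285 and 299: 584
merge 339 and 584: 923
H's leaf is at depth 5, giving a 5-bit codeword.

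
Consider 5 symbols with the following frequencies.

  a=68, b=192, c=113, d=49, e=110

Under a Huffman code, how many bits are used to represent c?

2

Build the tree from the bottom:
combine d(49), a(68) → 117
combine e(110), c(113) → 223
combine 117, b(192) → 309
combine 223, 309 → 532
c's leaf is at depth 2, giving a 2-bit codeword.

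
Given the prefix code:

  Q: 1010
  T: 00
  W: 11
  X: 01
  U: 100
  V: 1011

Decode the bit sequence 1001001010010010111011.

Read left to right; each codeword is recognised as soon as it completes (prefix code):
  100→U | 100→U | 1010→Q | 01→X | 00→T | 1011→V | 1011→V
Decoded message: UUQXTVV

UUQXTVV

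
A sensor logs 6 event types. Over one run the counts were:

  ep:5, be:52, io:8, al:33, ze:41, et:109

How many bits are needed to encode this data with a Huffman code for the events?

533

Build the Huffman tree bottom-up:
ep(5) + io(8) → 13
13 + al(33) → 46
ze(41) + 46 → 87
be(52) + 87 → 139
et(109) + 139 → 248
Total encoded bits = sum of merged weights = 13 + 46 + 87 + 139 + 248 = 533.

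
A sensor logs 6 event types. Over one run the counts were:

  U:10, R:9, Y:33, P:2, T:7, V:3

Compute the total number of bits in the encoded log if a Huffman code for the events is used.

Greedily combine the two least-frequent nodes:
combine P(2), V(3) → 5
combine 5, T(7) → 12
combine R(9), U(10) → 19
combine 12, 19 → 31
combine 31, Y(33) → 64
The encoded length is the sum of every internal node's weight: 5 + 12 + 19 + 31 + 64 = 131 bits.

131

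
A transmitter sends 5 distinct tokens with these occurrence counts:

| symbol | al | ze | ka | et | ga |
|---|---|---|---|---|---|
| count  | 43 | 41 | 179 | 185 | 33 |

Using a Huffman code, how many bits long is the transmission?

968

Build the Huffman tree bottom-up:
ga(33) + ze(41) → 74
al(43) + 74 → 117
117 + ka(179) → 296
et(185) + 296 → 481
The encoded length is the sum of every internal node's weight: 74 + 117 + 296 + 481 = 968 bits.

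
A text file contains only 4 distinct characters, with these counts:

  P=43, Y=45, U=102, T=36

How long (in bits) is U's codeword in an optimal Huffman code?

Build the tree from the bottom:
T(36) + P(43) → 79
Y(45) + 79 → 124
U(102) + 124 → 226
U sits one level below the root: a 1-bit codeword.

1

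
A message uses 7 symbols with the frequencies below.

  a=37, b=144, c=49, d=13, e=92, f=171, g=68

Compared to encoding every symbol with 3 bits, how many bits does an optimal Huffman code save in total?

Fixed-length: 3 bits × 574 symbols = 1722 bits.
Huffman merges:
combine d(13), a(37) → 50
combine c(49), 50 → 99
combine g(68), e(92) → 160
combine 99, b(144) → 243
combine 160, f(171) → 331
combine 243, 331 → 574
Huffman total = 50 + 99 + 160 + 243 + 331 + 574 = 1457 bits.
Saving = 1722 − 1457 = 265 bits.

265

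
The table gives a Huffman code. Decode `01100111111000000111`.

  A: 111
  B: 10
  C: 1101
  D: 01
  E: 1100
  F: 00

DBDAEFFA

Read left to right; each codeword is recognised as soon as it completes (prefix code):
  01→D | 10→B | 01→D | 111→A | 1100→E | 00→F | 00→F | 111→A
Decoded message: DBDAEFFA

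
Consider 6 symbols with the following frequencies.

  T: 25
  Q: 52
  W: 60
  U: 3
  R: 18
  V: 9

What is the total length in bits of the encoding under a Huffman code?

371

Greedily combine the two least-frequent nodes:
U(3) + V(9) → 12
12 + R(18) → 30
T(25) + 30 → 55
Q(52) + 55 → 107
W(60) + 107 → 167
Each symbol's bit-cost is frequency × depth; summing gives 371 bits (equivalently 12 + 30 + 55 + 107 + 167).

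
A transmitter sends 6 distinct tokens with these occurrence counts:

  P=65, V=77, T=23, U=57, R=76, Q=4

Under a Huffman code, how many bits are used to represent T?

4

Repeatedly merge the two smallest:
merge Q(4) and T(23): 27
merge 27 and U(57): 84
merge P(65) and R(76): 141
merge V(77) and 84: 161
merge 141 and 161: 302
T's leaf is at depth 4, giving a 4-bit codeword.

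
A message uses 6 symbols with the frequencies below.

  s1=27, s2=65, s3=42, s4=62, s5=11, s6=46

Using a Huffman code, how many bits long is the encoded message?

624

Merge the two smallest weights repeatedly:
merge s5(11) and s1(27): 38
merge 38 and s3(42): 80
merge s6(46) and s4(62): 108
merge s2(65) and 80: 145
merge 108 and 145: 253
The encoded length is the sum of every internal node's weight: 38 + 80 + 108 + 145 + 253 = 624 bits.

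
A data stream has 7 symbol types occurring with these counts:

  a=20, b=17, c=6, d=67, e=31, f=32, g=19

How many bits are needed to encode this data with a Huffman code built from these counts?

500

Build the Huffman tree bottom-up:
c(6) + b(17) → 23
g(19) + a(20) → 39
23 + e(31) → 54
f(32) + 39 → 71
54 + d(67) → 121
71 + 121 → 192
Total encoded bits = sum of merged weights = 23 + 39 + 54 + 71 + 121 + 192 = 500.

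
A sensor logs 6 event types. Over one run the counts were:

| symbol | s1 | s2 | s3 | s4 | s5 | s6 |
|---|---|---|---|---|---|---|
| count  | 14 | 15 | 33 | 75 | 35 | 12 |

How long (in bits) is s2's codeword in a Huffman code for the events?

3

Build the tree from the bottom:
merge s6(12) and s1(14): 26
merge s2(15) and 26: 41
merge s3(33) and s5(35): 68
merge 41 and 68: 109
merge s4(75) and 109: 184
s2's leaf is at depth 3, giving a 3-bit codeword.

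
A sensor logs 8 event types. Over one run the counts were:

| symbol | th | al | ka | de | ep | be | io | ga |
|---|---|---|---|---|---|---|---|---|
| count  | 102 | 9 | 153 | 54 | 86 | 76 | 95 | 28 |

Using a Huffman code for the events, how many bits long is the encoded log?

1682

Merge the two smallest weights repeatedly:
al(9) + ga(28) → 37
37 + de(54) → 91
be(76) + ep(86) → 162
91 + io(95) → 186
th(102) + ka(153) → 255
162 + 186 → 348
255 + 348 → 603
Each symbol's bit-cost is frequency × depth; summing gives 1682 bits (equivalently 37 + 91 + 162 + 186 + 255 + 348 + 603).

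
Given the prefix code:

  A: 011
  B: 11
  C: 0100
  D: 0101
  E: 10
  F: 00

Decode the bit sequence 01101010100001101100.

ADCFBAF

Read left to right; each codeword is recognised as soon as it completes (prefix code):
  011→A | 0101→D | 0100→C | 00→F | 11→B | 011→A | 00→F
Decoded message: ADCFBAF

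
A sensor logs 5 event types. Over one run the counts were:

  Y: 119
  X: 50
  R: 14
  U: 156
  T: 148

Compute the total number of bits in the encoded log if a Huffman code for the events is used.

Greedily combine the two least-frequent nodes:
combine R(14), X(50) → 64
combine 64, Y(119) → 183
combine T(148), U(156) → 304
combine 183, 304 → 487
The encoded length is the sum of every internal node's weight: 64 + 183 + 304 + 487 = 1038 bits.

1038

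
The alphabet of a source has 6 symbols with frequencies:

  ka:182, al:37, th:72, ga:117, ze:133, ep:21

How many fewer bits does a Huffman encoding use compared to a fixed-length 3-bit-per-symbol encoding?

374

Fixed-length: 3 bits × 562 symbols = 1686 bits.
Huffman merges:
merge ep(21) and al(37): 58
merge 58 and th(72): 130
merge ga(117) and 130: 247
merge ze(133) and ka(182): 315
merge 247 and 315: 562
Huffman total = 58 + 130 + 247 + 315 + 562 = 1312 bits.
Saving = 1686 − 1312 = 374 bits.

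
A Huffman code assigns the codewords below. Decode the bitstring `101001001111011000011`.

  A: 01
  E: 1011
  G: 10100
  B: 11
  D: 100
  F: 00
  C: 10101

Read left to right; each codeword is recognised as soon as it completes (prefix code):
  10100→G | 100→D | 11→B | 11→B | 01→A | 100→D | 00→F | 11→B
Decoded message: GDBBADFB

GDBBADFB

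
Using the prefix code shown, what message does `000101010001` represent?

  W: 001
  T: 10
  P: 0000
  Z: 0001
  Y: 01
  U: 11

ZYYZ

Read left to right; each codeword is recognised as soon as it completes (prefix code):
  0001→Z | 01→Y | 01→Y | 0001→Z
Decoded message: ZYYZ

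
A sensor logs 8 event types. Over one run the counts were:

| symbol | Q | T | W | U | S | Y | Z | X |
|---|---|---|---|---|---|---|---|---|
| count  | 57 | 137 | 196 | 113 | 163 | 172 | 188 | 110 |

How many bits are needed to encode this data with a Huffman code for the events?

Build the Huffman tree bottom-up:
merge Q(57) and X(110): 167
merge U(113) and T(137): 250
merge S(163) and 167: 330
merge Y(172) and Z(188): 360
merge W(196) and 250: 446
merge 330 and 360: 690
merge 446 and 690: 1136
The encoded length is the sum of every internal node's weight: 167 + 250 + 330 + 360 + 446 + 690 + 1136 = 3379 bits.

3379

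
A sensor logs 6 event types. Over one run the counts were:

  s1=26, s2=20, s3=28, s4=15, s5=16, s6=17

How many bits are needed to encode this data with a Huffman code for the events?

312

Merge the two smallest weights repeatedly:
combine s4(15), s5(16) → 31
combine s6(17), s2(20) → 37
combine s1(26), s3(28) → 54
combine 31, 37 → 68
combine 54, 68 → 122
Each symbol's bit-cost is frequency × depth; summing gives 312 bits (equivalently 31 + 37 + 54 + 68 + 122).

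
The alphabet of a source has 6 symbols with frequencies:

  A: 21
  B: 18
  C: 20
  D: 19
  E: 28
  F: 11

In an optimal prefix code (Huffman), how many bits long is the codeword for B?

3

Build the tree from the bottom:
merge F(11) and B(18): 29
merge D(19) and C(20): 39
merge A(21) and E(28): 49
merge 29 and 39: 68
merge 49 and 68: 117
B's leaf is at depth 3, giving a 3-bit codeword.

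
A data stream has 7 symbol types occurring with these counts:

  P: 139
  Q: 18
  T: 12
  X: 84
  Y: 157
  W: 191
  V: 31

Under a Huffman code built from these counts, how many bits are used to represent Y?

2

Huffman merges, smallest pair first:
combine T(12), Q(18) → 30
combine 30, V(31) → 61
combine 61, X(84) → 145
combine P(139), 145 → 284
combine Y(157), W(191) → 348
combine 284, 348 → 632
Y sits 2 levels below the root, so its codeword is 2 bits.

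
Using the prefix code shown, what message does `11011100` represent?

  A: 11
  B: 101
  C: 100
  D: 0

ADAC

Read left to right; each codeword is recognised as soon as it completes (prefix code):
  11→A | 0→D | 11→A | 100→C
Decoded message: ADAC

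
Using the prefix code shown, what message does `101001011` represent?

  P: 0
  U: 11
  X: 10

Read left to right; each codeword is recognised as soon as it completes (prefix code):
  10→X | 10→X | 0→P | 10→X | 11→U
Decoded message: XXPXU

XXPXU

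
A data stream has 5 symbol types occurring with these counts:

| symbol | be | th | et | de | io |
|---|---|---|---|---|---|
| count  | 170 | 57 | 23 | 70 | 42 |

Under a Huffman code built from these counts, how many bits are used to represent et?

Huffman merges, smallest pair first:
combine et(23), io(42) → 65
combine th(57), 65 → 122
combine de(70), 122 → 192
combine be(170), 192 → 362
The subtree containing et is merged 4 times, so code length = 4.

4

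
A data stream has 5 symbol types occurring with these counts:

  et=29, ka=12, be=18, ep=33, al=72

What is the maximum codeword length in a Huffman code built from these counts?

Merge the two lowest-weight nodes at each step:
ka(12) + be(18) → 30
et(29) + 30 → 59
ep(33) + 59 → 92
al(72) + 92 → 164
Maximum depth reached is 4.

4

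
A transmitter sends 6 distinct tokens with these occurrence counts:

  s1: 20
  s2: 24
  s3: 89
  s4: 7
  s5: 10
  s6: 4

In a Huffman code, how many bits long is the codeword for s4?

5

Huffman merges, smallest pair first:
combine s6(4), s4(7) → 11
combine s5(10), 11 → 21
combine s1(20), 21 → 41
combine s2(24), 41 → 65
combine 65, s3(89) → 154
s4 sits 5 levels below the root, so its codeword is 5 bits.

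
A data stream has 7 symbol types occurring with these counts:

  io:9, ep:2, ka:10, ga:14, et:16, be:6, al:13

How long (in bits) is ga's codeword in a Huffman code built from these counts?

Build the tree from the bottom:
merge ep(2) and be(6): 8
merge 8 and io(9): 17
merge ka(10) and al(13): 23
merge ga(14) and et(16): 30
merge 17 and 23: 40
merge 30 and 40: 70
The subtree containing ga is merged 2 times, so code length = 2.

2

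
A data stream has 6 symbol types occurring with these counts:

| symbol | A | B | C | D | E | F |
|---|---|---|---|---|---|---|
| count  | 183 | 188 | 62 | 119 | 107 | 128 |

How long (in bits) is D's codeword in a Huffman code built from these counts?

3

Huffman merges, smallest pair first:
C(62) + E(107) → 169
D(119) + F(128) → 247
169 + A(183) → 352
B(188) + 247 → 435
352 + 435 → 787
The subtree containing D is merged 3 times, so code length = 3.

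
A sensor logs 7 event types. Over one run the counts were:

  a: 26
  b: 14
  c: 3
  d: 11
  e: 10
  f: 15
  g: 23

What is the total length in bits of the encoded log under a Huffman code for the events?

270

Merge the two smallest weights repeatedly:
merge c(3) and e(10): 13
merge d(11) and 13: 24
merge b(14) and f(15): 29
merge g(23) and 24: 47
merge a(26) and 29: 55
merge 47 and 55: 102
Each symbol's bit-cost is frequency × depth; summing gives 270 bits (equivalently 13 + 24 + 29 + 47 + 55 + 102).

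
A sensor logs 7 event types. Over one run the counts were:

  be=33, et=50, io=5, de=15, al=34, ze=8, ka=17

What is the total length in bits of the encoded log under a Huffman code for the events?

410

Build the Huffman tree bottom-up:
io(5) + ze(8) → 13
13 + de(15) → 28
ka(17) + 28 → 45
be(33) + al(34) → 67
45 + et(50) → 95
67 + 95 → 162
Each symbol's bit-cost is frequency × depth; summing gives 410 bits (equivalently 13 + 28 + 45 + 67 + 95 + 162).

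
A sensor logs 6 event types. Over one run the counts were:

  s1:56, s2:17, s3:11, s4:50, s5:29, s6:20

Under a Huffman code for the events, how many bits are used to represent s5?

Huffman merges, smallest pair first:
merge s3(11) and s2(17): 28
merge s6(20) and 28: 48
merge s5(29) and 48: 77
merge s4(50) and s1(56): 106
merge 77 and 106: 183
s5's leaf is at depth 2, giving a 2-bit codeword.

2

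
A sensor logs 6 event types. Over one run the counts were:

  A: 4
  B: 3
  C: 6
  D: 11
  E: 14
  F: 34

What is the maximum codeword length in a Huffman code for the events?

Merge the two lowest-weight nodes at each step:
B(3) + A(4) → 7
C(6) + 7 → 13
D(11) + 13 → 24
E(14) + 24 → 38
F(34) + 38 → 72
Maximum depth reached is 5.

5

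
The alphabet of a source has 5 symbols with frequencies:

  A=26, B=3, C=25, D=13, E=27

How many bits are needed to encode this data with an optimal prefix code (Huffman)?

204

Merge the two smallest weights repeatedly:
combine B(3), D(13) → 16
combine 16, C(25) → 41
combine A(26), E(27) → 53
combine 41, 53 → 94
Each symbol's bit-cost is frequency × depth; summing gives 204 bits (equivalently 16 + 41 + 53 + 94).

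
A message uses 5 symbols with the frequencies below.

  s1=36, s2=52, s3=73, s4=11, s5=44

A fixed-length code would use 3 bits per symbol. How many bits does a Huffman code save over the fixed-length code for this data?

169

Fixed-length: 3 bits × 216 symbols = 648 bits.
Huffman merges:
s4(11) + s1(36) → 47
s5(44) + 47 → 91
s2(52) + s3(73) → 125
91 + 125 → 216
Huffman total = 47 + 91 + 125 + 216 = 479 bits.
Saving = 648 − 479 = 169 bits.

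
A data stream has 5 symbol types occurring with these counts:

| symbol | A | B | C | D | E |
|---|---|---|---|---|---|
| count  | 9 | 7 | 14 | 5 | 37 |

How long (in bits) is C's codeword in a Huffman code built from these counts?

2

Repeatedly merge the two smallest:
D(5) + B(7) → 12
A(9) + 12 → 21
C(14) + 21 → 35
35 + E(37) → 72
C sits 2 levels below the root, so its codeword is 2 bits.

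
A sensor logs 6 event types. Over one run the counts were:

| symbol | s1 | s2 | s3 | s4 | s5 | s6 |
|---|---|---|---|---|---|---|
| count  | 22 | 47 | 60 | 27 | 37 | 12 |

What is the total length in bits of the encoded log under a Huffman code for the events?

Merge the two smallest weights repeatedly:
merge s6(12) and s1(22): 34
merge s4(27) and 34: 61
merge s5(37) and s2(47): 84
merge s3(60) and 61: 121
merge 84 and 121: 205
Each symbol's bit-cost is frequency × depth; summing gives 505 bits (equivalently 34 + 61 + 84 + 121 + 205).

505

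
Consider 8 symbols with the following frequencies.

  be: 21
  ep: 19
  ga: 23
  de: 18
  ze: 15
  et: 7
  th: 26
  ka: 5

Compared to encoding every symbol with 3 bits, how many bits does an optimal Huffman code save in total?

Fixed-length: 3 bits × 134 symbols = 402 bits.
Huffman merges:
ka(5) + et(7) → 12
12 + ze(15) → 27
de(18) + ep(19) → 37
be(21) + ga(23) → 44
th(26) + 27 → 53
37 + 44 → 81
53 + 81 → 134
Huffman total = 12 + 27 + 37 + 44 + 53 + 81 + 134 = 388 bits.
Saving = 402 − 388 = 14 bits.

14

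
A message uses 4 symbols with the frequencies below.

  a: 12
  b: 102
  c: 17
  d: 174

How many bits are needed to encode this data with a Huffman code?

Merge the two smallest weights repeatedly:
combine a(12), c(17) → 29
combine 29, b(102) → 131
combine 131, d(174) → 305
Total encoded bits = sum of merged weights = 29 + 131 + 305 = 465.

465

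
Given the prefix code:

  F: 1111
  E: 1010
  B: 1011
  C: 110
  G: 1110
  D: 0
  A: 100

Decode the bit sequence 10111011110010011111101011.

Read left to right; each codeword is recognised as soon as it completes (prefix code):
  1011→B | 1011→B | 110→C | 0→D | 100→A | 1111→F | 110→C | 1011→B
Decoded message: BBCDAFCB

BBCDAFCB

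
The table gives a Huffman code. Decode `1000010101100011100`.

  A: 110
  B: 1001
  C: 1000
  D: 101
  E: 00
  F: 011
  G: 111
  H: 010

CHDCGE

Read left to right; each codeword is recognised as soon as it completes (prefix code):
  1000→C | 010→H | 101→D | 1000→C | 111→G | 00→E
Decoded message: CHDCGE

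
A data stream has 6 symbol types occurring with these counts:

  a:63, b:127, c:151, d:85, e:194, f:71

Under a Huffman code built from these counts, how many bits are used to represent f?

3

Build the tree from the bottom:
combine a(63), f(71) → 134
combine d(85), b(127) → 212
combine 134, c(151) → 285
combine e(194), 212 → 406
combine 285, 406 → 691
The subtree containing f is merged 3 times, so code length = 3.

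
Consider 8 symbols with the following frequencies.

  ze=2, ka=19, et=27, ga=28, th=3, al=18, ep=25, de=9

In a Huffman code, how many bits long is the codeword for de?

4

Huffman merges, smallest pair first:
combine ze(2), th(3) → 5
combine 5, de(9) → 14
combine 14, al(18) → 32
combine ka(19), ep(25) → 44
combine et(27), ga(28) → 55
combine 32, 44 → 76
combine 55, 76 → 131
de's leaf is at depth 4, giving a 4-bit codeword.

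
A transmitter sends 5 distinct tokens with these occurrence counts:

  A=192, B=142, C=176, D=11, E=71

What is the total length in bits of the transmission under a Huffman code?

1266

Merge the two smallest weights repeatedly:
combine D(11), E(71) → 82
combine 82, B(142) → 224
combine C(176), A(192) → 368
combine 224, 368 → 592
Each symbol's bit-cost is frequency × depth; summing gives 1266 bits (equivalently 82 + 224 + 368 + 592).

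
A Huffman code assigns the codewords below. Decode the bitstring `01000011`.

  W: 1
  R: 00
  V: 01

Read left to right; each codeword is recognised as soon as it completes (prefix code):
  01→V | 00→R | 00→R | 1→W | 1→W
Decoded message: VRRWW

VRRWW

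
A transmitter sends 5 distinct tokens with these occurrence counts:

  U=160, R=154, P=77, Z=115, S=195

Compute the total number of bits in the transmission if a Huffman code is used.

1594

Greedily combine the two least-frequent nodes:
P(77) + Z(115) → 192
R(154) + U(160) → 314
192 + S(195) → 387
314 + 387 → 701
Total encoded bits = sum of merged weights = 192 + 314 + 387 + 701 = 1594.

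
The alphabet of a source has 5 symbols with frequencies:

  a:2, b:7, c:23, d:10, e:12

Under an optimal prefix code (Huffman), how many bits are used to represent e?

2

Repeatedly merge the two smallest:
a(2) + b(7) → 9
9 + d(10) → 19
e(12) + 19 → 31
c(23) + 31 → 54
The subtree containing e is merged 2 times, so code length = 2.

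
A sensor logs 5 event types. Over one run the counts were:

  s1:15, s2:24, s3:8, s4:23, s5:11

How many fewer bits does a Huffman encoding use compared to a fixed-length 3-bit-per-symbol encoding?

Fixed-length: 3 bits × 81 symbols = 243 bits.
Huffman merges:
s3(8) + s5(11) → 19
s1(15) + 19 → 34
s4(23) + s2(24) → 47
34 + 47 → 81
Huffman total = 19 + 34 + 47 + 81 = 181 bits.
Saving = 243 − 181 = 62 bits.

62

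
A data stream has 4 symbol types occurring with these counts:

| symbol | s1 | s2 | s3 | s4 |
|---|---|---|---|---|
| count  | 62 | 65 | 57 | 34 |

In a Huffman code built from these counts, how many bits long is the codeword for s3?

Build the tree from the bottom:
merge s4(34) and s3(57): 91
merge s1(62) and s2(65): 127
merge 91 and 127: 218
The subtree containing s3 is merged 2 times, so code length = 2.

2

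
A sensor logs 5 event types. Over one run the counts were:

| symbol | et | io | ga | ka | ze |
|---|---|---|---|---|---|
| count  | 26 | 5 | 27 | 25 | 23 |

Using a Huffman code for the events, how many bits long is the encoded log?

Greedily combine the two least-frequent nodes:
merge io(5) and ze(23): 28
merge ka(25) and et(26): 51
merge ga(27) and 28: 55
merge 51 and 55: 106
The encoded length is the sum of every internal node's weight: 28 + 51 + 55 + 106 = 240 bits.

240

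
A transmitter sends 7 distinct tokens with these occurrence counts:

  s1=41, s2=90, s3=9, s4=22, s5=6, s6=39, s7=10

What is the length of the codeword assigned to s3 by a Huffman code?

Repeatedly merge the two smallest:
merge s5(6) and s3(9): 15
merge s7(10) and 15: 25
merge s4(22) and 25: 47
merge s6(39) and s1(41): 80
merge 47 and 80: 127
merge s2(90) and 127: 217
s3's leaf is at depth 5, giving a 5-bit codeword.

5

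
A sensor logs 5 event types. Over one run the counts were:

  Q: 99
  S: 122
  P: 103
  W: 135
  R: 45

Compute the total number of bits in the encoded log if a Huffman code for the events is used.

1152

Greedily combine the two least-frequent nodes:
combine R(45), Q(99) → 144
combine P(103), S(122) → 225
combine W(135), 144 → 279
combine 225, 279 → 504
Total encoded bits = sum of merged weights = 144 + 225 + 279 + 504 = 1152.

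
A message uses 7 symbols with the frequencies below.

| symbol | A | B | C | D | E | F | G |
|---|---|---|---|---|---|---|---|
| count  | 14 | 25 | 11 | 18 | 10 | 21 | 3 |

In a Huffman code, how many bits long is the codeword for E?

Huffman merges, smallest pair first:
combine G(3), E(10) → 13
combine C(11), 13 → 24
combine A(14), D(18) → 32
combine F(21), 24 → 45
combine B(25), 32 → 57
combine 45, 57 → 102
The subtree containing E is merged 4 times, so code length = 4.

4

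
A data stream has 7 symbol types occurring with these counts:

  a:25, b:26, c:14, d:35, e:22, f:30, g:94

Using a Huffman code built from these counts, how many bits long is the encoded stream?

637

Merge the two smallest weights repeatedly:
c(14) + e(22) → 36
a(25) + b(26) → 51
f(30) + d(35) → 65
36 + 51 → 87
65 + 87 → 152
g(94) + 152 → 246
The encoded length is the sum of every internal node's weight: 36 + 51 + 65 + 87 + 152 + 246 = 637 bits.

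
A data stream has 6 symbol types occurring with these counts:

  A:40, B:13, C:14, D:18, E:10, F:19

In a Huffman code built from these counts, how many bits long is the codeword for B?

Repeatedly merge the two smallest:
combine E(10), B(13) → 23
combine C(14), D(18) → 32
combine F(19), 23 → 42
combine 32, A(40) → 72
combine 42, 72 → 114
B's leaf is at depth 3, giving a 3-bit codeword.

3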